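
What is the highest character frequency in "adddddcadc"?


Input: adddddcadc
Character counts:
  'a': 2
  'c': 2
  'd': 6
Maximum frequency: 6

6


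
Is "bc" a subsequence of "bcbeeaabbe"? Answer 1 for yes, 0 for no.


Check if "bc" is a subsequence of "bcbeeaabbe"
Greedy scan:
  Position 0 ('b'): matches sub[0] = 'b'
  Position 1 ('c'): matches sub[1] = 'c'
  Position 2 ('b'): no match needed
  Position 3 ('e'): no match needed
  Position 4 ('e'): no match needed
  Position 5 ('a'): no match needed
  Position 6 ('a'): no match needed
  Position 7 ('b'): no match needed
  Position 8 ('b'): no match needed
  Position 9 ('e'): no match needed
All 2 characters matched => is a subsequence

1


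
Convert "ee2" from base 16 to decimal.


Input: "ee2" in base 16
Positional expansion:
  Digit 'e' (value 14) x 16^2 = 3584
  Digit 'e' (value 14) x 16^1 = 224
  Digit '2' (value 2) x 16^0 = 2
Sum = 3810

3810


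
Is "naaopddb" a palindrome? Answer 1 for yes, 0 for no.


Input: naaopddb
Reversed: bddpoaan
  Compare pos 0 ('n') with pos 7 ('b'): MISMATCH
  Compare pos 1 ('a') with pos 6 ('d'): MISMATCH
  Compare pos 2 ('a') with pos 5 ('d'): MISMATCH
  Compare pos 3 ('o') with pos 4 ('p'): MISMATCH
Result: not a palindrome

0


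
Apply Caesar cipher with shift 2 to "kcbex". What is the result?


Caesar cipher: shift "kcbex" by 2
  'k' (pos 10) + 2 = pos 12 = 'm'
  'c' (pos 2) + 2 = pos 4 = 'e'
  'b' (pos 1) + 2 = pos 3 = 'd'
  'e' (pos 4) + 2 = pos 6 = 'g'
  'x' (pos 23) + 2 = pos 25 = 'z'
Result: medgz

medgz


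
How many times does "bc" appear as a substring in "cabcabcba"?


Searching for "bc" in "cabcabcba"
Scanning each position:
  Position 0: "ca" => no
  Position 1: "ab" => no
  Position 2: "bc" => MATCH
  Position 3: "ca" => no
  Position 4: "ab" => no
  Position 5: "bc" => MATCH
  Position 6: "cb" => no
  Position 7: "ba" => no
Total occurrences: 2

2


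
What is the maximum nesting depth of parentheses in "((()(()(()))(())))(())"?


Input: "((()(()(()))(())))(())"
Tracking depth:
  Position 0 '(': depth becomes 1
  Position 1 '(': depth becomes 2
  Position 2 '(': depth becomes 3
  Position 3 ')': depth becomes 2
  Position 4 '(': depth becomes 3
  Position 5 '(': depth becomes 4
  Position 6 ')': depth becomes 3
  Position 7 '(': depth becomes 4
  Position 8 '(': depth becomes 5
  Position 9 ')': depth becomes 4
  Position 10 ')': depth becomes 3
  Position 11 ')': depth becomes 2
  Position 12 '(': depth becomes 3
  Position 13 '(': depth becomes 4
  Position 14 ')': depth becomes 3
  Position 15 ')': depth becomes 2
  Position 16 ')': depth becomes 1
  Position 17 ')': depth becomes 0
  Position 18 '(': depth becomes 1
  Position 19 '(': depth becomes 2
  Position 20 ')': depth becomes 1
  Position 21 ')': depth becomes 0
Maximum depth reached: 5

5


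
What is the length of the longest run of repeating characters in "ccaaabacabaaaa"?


Input: "ccaaabacabaaaa"
Scanning for longest run:
  Position 1 ('c'): continues run of 'c', length=2
  Position 2 ('a'): new char, reset run to 1
  Position 3 ('a'): continues run of 'a', length=2
  Position 4 ('a'): continues run of 'a', length=3
  Position 5 ('b'): new char, reset run to 1
  Position 6 ('a'): new char, reset run to 1
  Position 7 ('c'): new char, reset run to 1
  Position 8 ('a'): new char, reset run to 1
  Position 9 ('b'): new char, reset run to 1
  Position 10 ('a'): new char, reset run to 1
  Position 11 ('a'): continues run of 'a', length=2
  Position 12 ('a'): continues run of 'a', length=3
  Position 13 ('a'): continues run of 'a', length=4
Longest run: 'a' with length 4

4


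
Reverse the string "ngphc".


Input: ngphc
Reading characters right to left:
  Position 4: 'c'
  Position 3: 'h'
  Position 2: 'p'
  Position 1: 'g'
  Position 0: 'n'
Reversed: chpgn

chpgn


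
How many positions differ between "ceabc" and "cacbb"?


Comparing "ceabc" and "cacbb" position by position:
  Position 0: 'c' vs 'c' => same
  Position 1: 'e' vs 'a' => DIFFER
  Position 2: 'a' vs 'c' => DIFFER
  Position 3: 'b' vs 'b' => same
  Position 4: 'c' vs 'b' => DIFFER
Positions that differ: 3

3


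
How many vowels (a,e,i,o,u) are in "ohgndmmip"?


Input: ohgndmmip
Checking each character:
  'o' at position 0: vowel (running total: 1)
  'h' at position 1: consonant
  'g' at position 2: consonant
  'n' at position 3: consonant
  'd' at position 4: consonant
  'm' at position 5: consonant
  'm' at position 6: consonant
  'i' at position 7: vowel (running total: 2)
  'p' at position 8: consonant
Total vowels: 2

2


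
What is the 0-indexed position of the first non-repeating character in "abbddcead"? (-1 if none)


Input: abbddcead
Character frequencies:
  'a': 2
  'b': 2
  'c': 1
  'd': 3
  'e': 1
Scanning left to right for freq == 1:
  Position 0 ('a'): freq=2, skip
  Position 1 ('b'): freq=2, skip
  Position 2 ('b'): freq=2, skip
  Position 3 ('d'): freq=3, skip
  Position 4 ('d'): freq=3, skip
  Position 5 ('c'): unique! => answer = 5

5


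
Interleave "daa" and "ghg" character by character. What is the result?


Interleaving "daa" and "ghg":
  Position 0: 'd' from first, 'g' from second => "dg"
  Position 1: 'a' from first, 'h' from second => "ah"
  Position 2: 'a' from first, 'g' from second => "ag"
Result: dgahag

dgahag


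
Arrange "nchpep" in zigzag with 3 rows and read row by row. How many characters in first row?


Zigzag "nchpep" into 3 rows:
Placing characters:
  'n' => row 0
  'c' => row 1
  'h' => row 2
  'p' => row 1
  'e' => row 0
  'p' => row 1
Rows:
  Row 0: "ne"
  Row 1: "cpp"
  Row 2: "h"
First row length: 2

2


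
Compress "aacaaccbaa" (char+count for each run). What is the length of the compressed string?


Input: aacaaccbaa
Runs:
  'a' x 2 => "a2"
  'c' x 1 => "c1"
  'a' x 2 => "a2"
  'c' x 2 => "c2"
  'b' x 1 => "b1"
  'a' x 2 => "a2"
Compressed: "a2c1a2c2b1a2"
Compressed length: 12

12


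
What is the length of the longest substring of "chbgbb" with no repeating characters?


Input: "chbgbb"
Sliding window (track last position of each char):
  Position 0 ('c'): window [0,0] length 1 -- new best
  Position 1 ('h'): window [0,1] length 2 -- new best
  Position 2 ('b'): window [0,2] length 3 -- new best
  Position 3 ('g'): window [0,3] length 4 -- new best
  Position 4 ('b'): repeat (last at 2), move window start to 3
  Position 4 ('b'): window [3,4] length 2
  Position 5 ('b'): repeat (last at 4), move window start to 5
  Position 5 ('b'): window [5,5] length 1
Longest substring with no repeats: "chbg" with length 4

4


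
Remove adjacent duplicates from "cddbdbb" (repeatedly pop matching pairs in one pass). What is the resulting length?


Input: cddbdbb
Stack-based adjacent duplicate removal:
  Read 'c': push. Stack: c
  Read 'd': push. Stack: cd
  Read 'd': matches stack top 'd' => pop. Stack: c
  Read 'b': push. Stack: cb
  Read 'd': push. Stack: cbd
  Read 'b': push. Stack: cbdb
  Read 'b': matches stack top 'b' => pop. Stack: cbd
Final stack: "cbd" (length 3)

3


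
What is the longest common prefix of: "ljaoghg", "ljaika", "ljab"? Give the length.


Words: ljaoghg, ljaika, ljab
  Position 0: all 'l' => match
  Position 1: all 'j' => match
  Position 2: all 'a' => match
  Position 3: ('o', 'i', 'b') => mismatch, stop
LCP = "lja" (length 3)

3


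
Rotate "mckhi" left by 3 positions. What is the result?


Input: "mckhi", rotate left by 3
First 3 characters: "mck"
Remaining characters: "hi"
Concatenate remaining + first: "hi" + "mck" = "himck"

himck


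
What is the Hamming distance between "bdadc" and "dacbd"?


Comparing "bdadc" and "dacbd" position by position:
  Position 0: 'b' vs 'd' => differ
  Position 1: 'd' vs 'a' => differ
  Position 2: 'a' vs 'c' => differ
  Position 3: 'd' vs 'b' => differ
  Position 4: 'c' vs 'd' => differ
Total differences (Hamming distance): 5

5


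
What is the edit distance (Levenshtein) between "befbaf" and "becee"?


Computing edit distance: "befbaf" -> "becee"
DP table:
           b    e    c    e    e
      0    1    2    3    4    5
  b   1    0    1    2    3    4
  e   2    1    0    1    2    3
  f   3    2    1    1    2    3
  b   4    3    2    2    2    3
  a   5    4    3    3    3    3
  f   6    5    4    4    4    4
Edit distance = dp[6][5] = 4

4


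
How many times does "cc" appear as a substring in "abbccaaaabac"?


Searching for "cc" in "abbccaaaabac"
Scanning each position:
  Position 0: "ab" => no
  Position 1: "bb" => no
  Position 2: "bc" => no
  Position 3: "cc" => MATCH
  Position 4: "ca" => no
  Position 5: "aa" => no
  Position 6: "aa" => no
  Position 7: "aa" => no
  Position 8: "ab" => no
  Position 9: "ba" => no
  Position 10: "ac" => no
Total occurrences: 1

1


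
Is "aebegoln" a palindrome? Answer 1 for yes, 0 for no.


Input: aebegoln
Reversed: nlogebea
  Compare pos 0 ('a') with pos 7 ('n'): MISMATCH
  Compare pos 1 ('e') with pos 6 ('l'): MISMATCH
  Compare pos 2 ('b') with pos 5 ('o'): MISMATCH
  Compare pos 3 ('e') with pos 4 ('g'): MISMATCH
Result: not a palindrome

0


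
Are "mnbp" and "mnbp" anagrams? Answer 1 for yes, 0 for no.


Strings: "mnbp", "mnbp"
Sorted first:  bmnp
Sorted second: bmnp
Sorted forms match => anagrams

1


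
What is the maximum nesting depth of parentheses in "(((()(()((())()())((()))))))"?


Input: "(((()(()((())()())((()))))))"
Tracking depth:
  Position 0 '(': depth becomes 1
  Position 1 '(': depth becomes 2
  Position 2 '(': depth becomes 3
  Position 3 '(': depth becomes 4
  Position 4 ')': depth becomes 3
  Position 5 '(': depth becomes 4
  Position 6 '(': depth becomes 5
  Position 7 ')': depth becomes 4
  Position 8 '(': depth becomes 5
  Position 9 '(': depth becomes 6
  Position 10 '(': depth becomes 7
  Position 11 ')': depth becomes 6
  Position 12 ')': depth becomes 5
  Position 13 '(': depth becomes 6
  Position 14 ')': depth becomes 5
  Position 15 '(': depth becomes 6
  Position 16 ')': depth becomes 5
  Position 17 ')': depth becomes 4
  Position 18 '(': depth becomes 5
  Position 19 '(': depth becomes 6
  Position 20 '(': depth becomes 7
  Position 21 ')': depth becomes 6
  Position 22 ')': depth becomes 5
  Position 23 ')': depth becomes 4
  Position 24 ')': depth becomes 3
  Position 25 ')': depth becomes 2
  Position 26 ')': depth becomes 1
  Position 27 ')': depth becomes 0
Maximum depth reached: 7

7


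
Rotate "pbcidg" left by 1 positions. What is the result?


Input: "pbcidg", rotate left by 1
First 1 characters: "p"
Remaining characters: "bcidg"
Concatenate remaining + first: "bcidg" + "p" = "bcidgp"

bcidgp


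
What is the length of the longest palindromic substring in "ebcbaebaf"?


Input: "ebcbaebaf"
Checking substrings for palindromes:
  [1:4] "bcb" (len 3) => palindrome
Longest palindromic substring: "bcb" with length 3

3


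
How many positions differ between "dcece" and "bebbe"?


Comparing "dcece" and "bebbe" position by position:
  Position 0: 'd' vs 'b' => DIFFER
  Position 1: 'c' vs 'e' => DIFFER
  Position 2: 'e' vs 'b' => DIFFER
  Position 3: 'c' vs 'b' => DIFFER
  Position 4: 'e' vs 'e' => same
Positions that differ: 4

4


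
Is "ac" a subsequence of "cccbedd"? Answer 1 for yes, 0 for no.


Check if "ac" is a subsequence of "cccbedd"
Greedy scan:
  Position 0 ('c'): no match needed
  Position 1 ('c'): no match needed
  Position 2 ('c'): no match needed
  Position 3 ('b'): no match needed
  Position 4 ('e'): no match needed
  Position 5 ('d'): no match needed
  Position 6 ('d'): no match needed
Only matched 0/2 characters => not a subsequence

0


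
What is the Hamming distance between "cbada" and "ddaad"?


Comparing "cbada" and "ddaad" position by position:
  Position 0: 'c' vs 'd' => differ
  Position 1: 'b' vs 'd' => differ
  Position 2: 'a' vs 'a' => same
  Position 3: 'd' vs 'a' => differ
  Position 4: 'a' vs 'd' => differ
Total differences (Hamming distance): 4

4


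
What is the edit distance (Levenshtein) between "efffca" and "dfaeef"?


Computing edit distance: "efffca" -> "dfaeef"
DP table:
           d    f    a    e    e    f
      0    1    2    3    4    5    6
  e   1    1    2    3    3    4    5
  f   2    2    1    2    3    4    4
  f   3    3    2    2    3    4    4
  f   4    4    3    3    3    4    4
  c   5    5    4    4    4    4    5
  a   6    6    5    4    5    5    5
Edit distance = dp[6][6] = 5

5


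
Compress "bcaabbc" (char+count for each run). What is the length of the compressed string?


Input: bcaabbc
Runs:
  'b' x 1 => "b1"
  'c' x 1 => "c1"
  'a' x 2 => "a2"
  'b' x 2 => "b2"
  'c' x 1 => "c1"
Compressed: "b1c1a2b2c1"
Compressed length: 10

10


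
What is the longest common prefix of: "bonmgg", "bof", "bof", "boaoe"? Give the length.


Words: bonmgg, bof, bof, boaoe
  Position 0: all 'b' => match
  Position 1: all 'o' => match
  Position 2: ('n', 'f', 'f', 'a') => mismatch, stop
LCP = "bo" (length 2)

2


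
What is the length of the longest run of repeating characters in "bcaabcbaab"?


Input: "bcaabcbaab"
Scanning for longest run:
  Position 1 ('c'): new char, reset run to 1
  Position 2 ('a'): new char, reset run to 1
  Position 3 ('a'): continues run of 'a', length=2
  Position 4 ('b'): new char, reset run to 1
  Position 5 ('c'): new char, reset run to 1
  Position 6 ('b'): new char, reset run to 1
  Position 7 ('a'): new char, reset run to 1
  Position 8 ('a'): continues run of 'a', length=2
  Position 9 ('b'): new char, reset run to 1
Longest run: 'a' with length 2

2


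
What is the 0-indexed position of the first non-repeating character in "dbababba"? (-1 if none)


Input: dbababba
Character frequencies:
  'a': 3
  'b': 4
  'd': 1
Scanning left to right for freq == 1:
  Position 0 ('d'): unique! => answer = 0

0


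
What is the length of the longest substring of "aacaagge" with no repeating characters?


Input: "aacaagge"
Sliding window (track last position of each char):
  Position 0 ('a'): window [0,0] length 1 -- new best
  Position 1 ('a'): repeat (last at 0), move window start to 1
  Position 1 ('a'): window [1,1] length 1
  Position 2 ('c'): window [1,2] length 2 -- new best
  Position 3 ('a'): repeat (last at 1), move window start to 2
  Position 3 ('a'): window [2,3] length 2
  Position 4 ('a'): repeat (last at 3), move window start to 4
  Position 4 ('a'): window [4,4] length 1
  Position 5 ('g'): window [4,5] length 2
  Position 6 ('g'): repeat (last at 5), move window start to 6
  Position 6 ('g'): window [6,6] length 1
  Position 7 ('e'): window [6,7] length 2
Longest substring with no repeats: "ac" with length 2

2


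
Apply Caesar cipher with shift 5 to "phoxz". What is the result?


Caesar cipher: shift "phoxz" by 5
  'p' (pos 15) + 5 = pos 20 = 'u'
  'h' (pos 7) + 5 = pos 12 = 'm'
  'o' (pos 14) + 5 = pos 19 = 't'
  'x' (pos 23) + 5 = pos 2 = 'c'
  'z' (pos 25) + 5 = pos 4 = 'e'
Result: umtce

umtce


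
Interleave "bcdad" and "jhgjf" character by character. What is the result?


Interleaving "bcdad" and "jhgjf":
  Position 0: 'b' from first, 'j' from second => "bj"
  Position 1: 'c' from first, 'h' from second => "ch"
  Position 2: 'd' from first, 'g' from second => "dg"
  Position 3: 'a' from first, 'j' from second => "aj"
  Position 4: 'd' from first, 'f' from second => "df"
Result: bjchdgajdf

bjchdgajdf


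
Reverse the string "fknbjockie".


Input: fknbjockie
Reading characters right to left:
  Position 9: 'e'
  Position 8: 'i'
  Position 7: 'k'
  Position 6: 'c'
  Position 5: 'o'
  Position 4: 'j'
  Position 3: 'b'
  Position 2: 'n'
  Position 1: 'k'
  Position 0: 'f'
Reversed: eikcojbnkf

eikcojbnkf


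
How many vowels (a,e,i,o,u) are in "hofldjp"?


Input: hofldjp
Checking each character:
  'h' at position 0: consonant
  'o' at position 1: vowel (running total: 1)
  'f' at position 2: consonant
  'l' at position 3: consonant
  'd' at position 4: consonant
  'j' at position 5: consonant
  'p' at position 6: consonant
Total vowels: 1

1


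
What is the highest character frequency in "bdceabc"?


Input: bdceabc
Character counts:
  'a': 1
  'b': 2
  'c': 2
  'd': 1
  'e': 1
Maximum frequency: 2

2


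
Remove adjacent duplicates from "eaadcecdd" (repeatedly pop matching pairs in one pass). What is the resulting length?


Input: eaadcecdd
Stack-based adjacent duplicate removal:
  Read 'e': push. Stack: e
  Read 'a': push. Stack: ea
  Read 'a': matches stack top 'a' => pop. Stack: e
  Read 'd': push. Stack: ed
  Read 'c': push. Stack: edc
  Read 'e': push. Stack: edce
  Read 'c': push. Stack: edcec
  Read 'd': push. Stack: edcecd
  Read 'd': matches stack top 'd' => pop. Stack: edcec
Final stack: "edcec" (length 5)

5


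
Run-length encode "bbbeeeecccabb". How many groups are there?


Input: bbbeeeecccabb
Scanning for consecutive runs:
  Group 1: 'b' x 3 (positions 0-2)
  Group 2: 'e' x 4 (positions 3-6)
  Group 3: 'c' x 3 (positions 7-9)
  Group 4: 'a' x 1 (positions 10-10)
  Group 5: 'b' x 2 (positions 11-12)
Total groups: 5

5


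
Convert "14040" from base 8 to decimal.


Input: "14040" in base 8
Positional expansion:
  Digit '1' (value 1) x 8^4 = 4096
  Digit '4' (value 4) x 8^3 = 2048
  Digit '0' (value 0) x 8^2 = 0
  Digit '4' (value 4) x 8^1 = 32
  Digit '0' (value 0) x 8^0 = 0
Sum = 6176

6176


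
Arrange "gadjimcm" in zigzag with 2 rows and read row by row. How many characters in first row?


Zigzag "gadjimcm" into 2 rows:
Placing characters:
  'g' => row 0
  'a' => row 1
  'd' => row 0
  'j' => row 1
  'i' => row 0
  'm' => row 1
  'c' => row 0
  'm' => row 1
Rows:
  Row 0: "gdic"
  Row 1: "ajmm"
First row length: 4

4


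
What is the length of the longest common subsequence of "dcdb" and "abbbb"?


LCS of "dcdb" and "abbbb"
DP table:
           a    b    b    b    b
      0    0    0    0    0    0
  d   0    0    0    0    0    0
  c   0    0    0    0    0    0
  d   0    0    0    0    0    0
  b   0    0    1    1    1    1
LCS length = dp[4][5] = 1

1


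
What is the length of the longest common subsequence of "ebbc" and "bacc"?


LCS of "ebbc" and "bacc"
DP table:
           b    a    c    c
      0    0    0    0    0
  e   0    0    0    0    0
  b   0    1    1    1    1
  b   0    1    1    1    1
  c   0    1    1    2    2
LCS length = dp[4][4] = 2

2


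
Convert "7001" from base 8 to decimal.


Input: "7001" in base 8
Positional expansion:
  Digit '7' (value 7) x 8^3 = 3584
  Digit '0' (value 0) x 8^2 = 0
  Digit '0' (value 0) x 8^1 = 0
  Digit '1' (value 1) x 8^0 = 1
Sum = 3585

3585


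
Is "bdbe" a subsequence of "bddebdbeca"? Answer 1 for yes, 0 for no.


Check if "bdbe" is a subsequence of "bddebdbeca"
Greedy scan:
  Position 0 ('b'): matches sub[0] = 'b'
  Position 1 ('d'): matches sub[1] = 'd'
  Position 2 ('d'): no match needed
  Position 3 ('e'): no match needed
  Position 4 ('b'): matches sub[2] = 'b'
  Position 5 ('d'): no match needed
  Position 6 ('b'): no match needed
  Position 7 ('e'): matches sub[3] = 'e'
  Position 8 ('c'): no match needed
  Position 9 ('a'): no match needed
All 4 characters matched => is a subsequence

1


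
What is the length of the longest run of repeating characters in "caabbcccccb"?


Input: "caabbcccccb"
Scanning for longest run:
  Position 1 ('a'): new char, reset run to 1
  Position 2 ('a'): continues run of 'a', length=2
  Position 3 ('b'): new char, reset run to 1
  Position 4 ('b'): continues run of 'b', length=2
  Position 5 ('c'): new char, reset run to 1
  Position 6 ('c'): continues run of 'c', length=2
  Position 7 ('c'): continues run of 'c', length=3
  Position 8 ('c'): continues run of 'c', length=4
  Position 9 ('c'): continues run of 'c', length=5
  Position 10 ('b'): new char, reset run to 1
Longest run: 'c' with length 5

5


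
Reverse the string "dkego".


Input: dkego
Reading characters right to left:
  Position 4: 'o'
  Position 3: 'g'
  Position 2: 'e'
  Position 1: 'k'
  Position 0: 'd'
Reversed: ogekd

ogekd


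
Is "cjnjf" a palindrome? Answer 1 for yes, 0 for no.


Input: cjnjf
Reversed: fjnjc
  Compare pos 0 ('c') with pos 4 ('f'): MISMATCH
  Compare pos 1 ('j') with pos 3 ('j'): match
Result: not a palindrome

0


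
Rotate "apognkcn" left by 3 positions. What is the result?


Input: "apognkcn", rotate left by 3
First 3 characters: "apo"
Remaining characters: "gnkcn"
Concatenate remaining + first: "gnkcn" + "apo" = "gnkcnapo"

gnkcnapo


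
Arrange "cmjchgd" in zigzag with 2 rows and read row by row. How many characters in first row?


Zigzag "cmjchgd" into 2 rows:
Placing characters:
  'c' => row 0
  'm' => row 1
  'j' => row 0
  'c' => row 1
  'h' => row 0
  'g' => row 1
  'd' => row 0
Rows:
  Row 0: "cjhd"
  Row 1: "mcg"
First row length: 4

4


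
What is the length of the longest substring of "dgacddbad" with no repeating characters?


Input: "dgacddbad"
Sliding window (track last position of each char):
  Position 0 ('d'): window [0,0] length 1 -- new best
  Position 1 ('g'): window [0,1] length 2 -- new best
  Position 2 ('a'): window [0,2] length 3 -- new best
  Position 3 ('c'): window [0,3] length 4 -- new best
  Position 4 ('d'): repeat (last at 0), move window start to 1
  Position 4 ('d'): window [1,4] length 4
  Position 5 ('d'): repeat (last at 4), move window start to 5
  Position 5 ('d'): window [5,5] length 1
  Position 6 ('b'): window [5,6] length 2
  Position 7 ('a'): window [5,7] length 3
  Position 8 ('d'): repeat (last at 5), move window start to 6
  Position 8 ('d'): window [6,8] length 3
Longest substring with no repeats: "dgac" with length 4

4


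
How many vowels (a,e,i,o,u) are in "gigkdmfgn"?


Input: gigkdmfgn
Checking each character:
  'g' at position 0: consonant
  'i' at position 1: vowel (running total: 1)
  'g' at position 2: consonant
  'k' at position 3: consonant
  'd' at position 4: consonant
  'm' at position 5: consonant
  'f' at position 6: consonant
  'g' at position 7: consonant
  'n' at position 8: consonant
Total vowels: 1

1


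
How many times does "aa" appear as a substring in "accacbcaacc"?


Searching for "aa" in "accacbcaacc"
Scanning each position:
  Position 0: "ac" => no
  Position 1: "cc" => no
  Position 2: "ca" => no
  Position 3: "ac" => no
  Position 4: "cb" => no
  Position 5: "bc" => no
  Position 6: "ca" => no
  Position 7: "aa" => MATCH
  Position 8: "ac" => no
  Position 9: "cc" => no
Total occurrences: 1

1


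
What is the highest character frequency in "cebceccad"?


Input: cebceccad
Character counts:
  'a': 1
  'b': 1
  'c': 4
  'd': 1
  'e': 2
Maximum frequency: 4

4


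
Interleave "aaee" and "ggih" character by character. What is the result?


Interleaving "aaee" and "ggih":
  Position 0: 'a' from first, 'g' from second => "ag"
  Position 1: 'a' from first, 'g' from second => "ag"
  Position 2: 'e' from first, 'i' from second => "ei"
  Position 3: 'e' from first, 'h' from second => "eh"
Result: agageieh

agageieh


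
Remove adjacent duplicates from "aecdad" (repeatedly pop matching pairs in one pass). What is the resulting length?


Input: aecdad
Stack-based adjacent duplicate removal:
  Read 'a': push. Stack: a
  Read 'e': push. Stack: ae
  Read 'c': push. Stack: aec
  Read 'd': push. Stack: aecd
  Read 'a': push. Stack: aecda
  Read 'd': push. Stack: aecdad
Final stack: "aecdad" (length 6)

6


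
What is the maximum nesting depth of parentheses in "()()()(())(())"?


Input: "()()()(())(())"
Tracking depth:
  Position 0 '(': depth becomes 1
  Position 1 ')': depth becomes 0
  Position 2 '(': depth becomes 1
  Position 3 ')': depth becomes 0
  Position 4 '(': depth becomes 1
  Position 5 ')': depth becomes 0
  Position 6 '(': depth becomes 1
  Position 7 '(': depth becomes 2
  Position 8 ')': depth becomes 1
  Position 9 ')': depth becomes 0
  Position 10 '(': depth becomes 1
  Position 11 '(': depth becomes 2
  Position 12 ')': depth becomes 1
  Position 13 ')': depth becomes 0
Maximum depth reached: 2

2


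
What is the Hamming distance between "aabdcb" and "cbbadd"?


Comparing "aabdcb" and "cbbadd" position by position:
  Position 0: 'a' vs 'c' => differ
  Position 1: 'a' vs 'b' => differ
  Position 2: 'b' vs 'b' => same
  Position 3: 'd' vs 'a' => differ
  Position 4: 'c' vs 'd' => differ
  Position 5: 'b' vs 'd' => differ
Total differences (Hamming distance): 5

5


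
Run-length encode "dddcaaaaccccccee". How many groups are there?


Input: dddcaaaaccccccee
Scanning for consecutive runs:
  Group 1: 'd' x 3 (positions 0-2)
  Group 2: 'c' x 1 (positions 3-3)
  Group 3: 'a' x 4 (positions 4-7)
  Group 4: 'c' x 6 (positions 8-13)
  Group 5: 'e' x 2 (positions 14-15)
Total groups: 5

5


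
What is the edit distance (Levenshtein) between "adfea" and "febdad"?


Computing edit distance: "adfea" -> "febdad"
DP table:
           f    e    b    d    a    d
      0    1    2    3    4    5    6
  a   1    1    2    3    4    4    5
  d   2    2    2    3    3    4    4
  f   3    2    3    3    4    4    5
  e   4    3    2    3    4    5    5
  a   5    4    3    3    4    4    5
Edit distance = dp[5][6] = 5

5


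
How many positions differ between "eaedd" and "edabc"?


Comparing "eaedd" and "edabc" position by position:
  Position 0: 'e' vs 'e' => same
  Position 1: 'a' vs 'd' => DIFFER
  Position 2: 'e' vs 'a' => DIFFER
  Position 3: 'd' vs 'b' => DIFFER
  Position 4: 'd' vs 'c' => DIFFER
Positions that differ: 4

4


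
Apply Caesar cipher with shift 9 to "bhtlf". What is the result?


Caesar cipher: shift "bhtlf" by 9
  'b' (pos 1) + 9 = pos 10 = 'k'
  'h' (pos 7) + 9 = pos 16 = 'q'
  't' (pos 19) + 9 = pos 2 = 'c'
  'l' (pos 11) + 9 = pos 20 = 'u'
  'f' (pos 5) + 9 = pos 14 = 'o'
Result: kqcuo

kqcuo


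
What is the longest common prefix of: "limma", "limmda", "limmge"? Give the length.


Words: limma, limmda, limmge
  Position 0: all 'l' => match
  Position 1: all 'i' => match
  Position 2: all 'm' => match
  Position 3: all 'm' => match
  Position 4: ('a', 'd', 'g') => mismatch, stop
LCP = "limm" (length 4)

4


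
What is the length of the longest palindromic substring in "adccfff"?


Input: "adccfff"
Checking substrings for palindromes:
  [4:7] "fff" (len 3) => palindrome
  [2:4] "cc" (len 2) => palindrome
  [4:6] "ff" (len 2) => palindrome
  [5:7] "ff" (len 2) => palindrome
Longest palindromic substring: "fff" with length 3

3


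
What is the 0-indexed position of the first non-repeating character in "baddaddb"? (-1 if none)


Input: baddaddb
Character frequencies:
  'a': 2
  'b': 2
  'd': 4
Scanning left to right for freq == 1:
  Position 0 ('b'): freq=2, skip
  Position 1 ('a'): freq=2, skip
  Position 2 ('d'): freq=4, skip
  Position 3 ('d'): freq=4, skip
  Position 4 ('a'): freq=2, skip
  Position 5 ('d'): freq=4, skip
  Position 6 ('d'): freq=4, skip
  Position 7 ('b'): freq=2, skip
  No unique character found => answer = -1

-1


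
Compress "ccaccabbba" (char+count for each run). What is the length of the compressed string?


Input: ccaccabbba
Runs:
  'c' x 2 => "c2"
  'a' x 1 => "a1"
  'c' x 2 => "c2"
  'a' x 1 => "a1"
  'b' x 3 => "b3"
  'a' x 1 => "a1"
Compressed: "c2a1c2a1b3a1"
Compressed length: 12

12


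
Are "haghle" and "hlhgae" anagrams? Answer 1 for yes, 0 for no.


Strings: "haghle", "hlhgae"
Sorted first:  aeghhl
Sorted second: aeghhl
Sorted forms match => anagrams

1


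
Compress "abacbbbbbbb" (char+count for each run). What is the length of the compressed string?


Input: abacbbbbbbb
Runs:
  'a' x 1 => "a1"
  'b' x 1 => "b1"
  'a' x 1 => "a1"
  'c' x 1 => "c1"
  'b' x 7 => "b7"
Compressed: "a1b1a1c1b7"
Compressed length: 10

10


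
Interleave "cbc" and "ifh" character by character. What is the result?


Interleaving "cbc" and "ifh":
  Position 0: 'c' from first, 'i' from second => "ci"
  Position 1: 'b' from first, 'f' from second => "bf"
  Position 2: 'c' from first, 'h' from second => "ch"
Result: cibfch

cibfch


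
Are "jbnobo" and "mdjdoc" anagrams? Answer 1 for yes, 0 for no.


Strings: "jbnobo", "mdjdoc"
Sorted first:  bbjnoo
Sorted second: cddjmo
Differ at position 0: 'b' vs 'c' => not anagrams

0


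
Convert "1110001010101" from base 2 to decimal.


Input: "1110001010101" in base 2
Positional expansion:
  Digit '1' (value 1) x 2^12 = 4096
  Digit '1' (value 1) x 2^11 = 2048
  Digit '1' (value 1) x 2^10 = 1024
  Digit '0' (value 0) x 2^9 = 0
  Digit '0' (value 0) x 2^8 = 0
  Digit '0' (value 0) x 2^7 = 0
  Digit '1' (value 1) x 2^6 = 64
  Digit '0' (value 0) x 2^5 = 0
  Digit '1' (value 1) x 2^4 = 16
  Digit '0' (value 0) x 2^3 = 0
  Digit '1' (value 1) x 2^2 = 4
  Digit '0' (value 0) x 2^1 = 0
  Digit '1' (value 1) x 2^0 = 1
Sum = 7253

7253


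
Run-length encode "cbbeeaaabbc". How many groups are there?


Input: cbbeeaaabbc
Scanning for consecutive runs:
  Group 1: 'c' x 1 (positions 0-0)
  Group 2: 'b' x 2 (positions 1-2)
  Group 3: 'e' x 2 (positions 3-4)
  Group 4: 'a' x 3 (positions 5-7)
  Group 5: 'b' x 2 (positions 8-9)
  Group 6: 'c' x 1 (positions 10-10)
Total groups: 6

6


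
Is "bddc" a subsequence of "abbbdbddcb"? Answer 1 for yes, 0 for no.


Check if "bddc" is a subsequence of "abbbdbddcb"
Greedy scan:
  Position 0 ('a'): no match needed
  Position 1 ('b'): matches sub[0] = 'b'
  Position 2 ('b'): no match needed
  Position 3 ('b'): no match needed
  Position 4 ('d'): matches sub[1] = 'd'
  Position 5 ('b'): no match needed
  Position 6 ('d'): matches sub[2] = 'd'
  Position 7 ('d'): no match needed
  Position 8 ('c'): matches sub[3] = 'c'
  Position 9 ('b'): no match needed
All 4 characters matched => is a subsequence

1


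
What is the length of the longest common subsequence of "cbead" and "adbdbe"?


LCS of "cbead" and "adbdbe"
DP table:
           a    d    b    d    b    e
      0    0    0    0    0    0    0
  c   0    0    0    0    0    0    0
  b   0    0    0    1    1    1    1
  e   0    0    0    1    1    1    2
  a   0    1    1    1    1    1    2
  d   0    1    2    2    2    2    2
LCS length = dp[5][6] = 2

2


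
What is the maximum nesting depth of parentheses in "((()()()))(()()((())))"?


Input: "((()()()))(()()((())))"
Tracking depth:
  Position 0 '(': depth becomes 1
  Position 1 '(': depth becomes 2
  Position 2 '(': depth becomes 3
  Position 3 ')': depth becomes 2
  Position 4 '(': depth becomes 3
  Position 5 ')': depth becomes 2
  Position 6 '(': depth becomes 3
  Position 7 ')': depth becomes 2
  Position 8 ')': depth becomes 1
  Position 9 ')': depth becomes 0
  Position 10 '(': depth becomes 1
  Position 11 '(': depth becomes 2
  Position 12 ')': depth becomes 1
  Position 13 '(': depth becomes 2
  Position 14 ')': depth becomes 1
  Position 15 '(': depth becomes 2
  Position 16 '(': depth becomes 3
  Position 17 '(': depth becomes 4
  Position 18 ')': depth becomes 3
  Position 19 ')': depth becomes 2
  Position 20 ')': depth becomes 1
  Position 21 ')': depth becomes 0
Maximum depth reached: 4

4


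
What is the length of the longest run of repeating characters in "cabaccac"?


Input: "cabaccac"
Scanning for longest run:
  Position 1 ('a'): new char, reset run to 1
  Position 2 ('b'): new char, reset run to 1
  Position 3 ('a'): new char, reset run to 1
  Position 4 ('c'): new char, reset run to 1
  Position 5 ('c'): continues run of 'c', length=2
  Position 6 ('a'): new char, reset run to 1
  Position 7 ('c'): new char, reset run to 1
Longest run: 'c' with length 2

2


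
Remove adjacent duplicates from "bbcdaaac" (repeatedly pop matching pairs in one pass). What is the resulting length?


Input: bbcdaaac
Stack-based adjacent duplicate removal:
  Read 'b': push. Stack: b
  Read 'b': matches stack top 'b' => pop. Stack: (empty)
  Read 'c': push. Stack: c
  Read 'd': push. Stack: cd
  Read 'a': push. Stack: cda
  Read 'a': matches stack top 'a' => pop. Stack: cd
  Read 'a': push. Stack: cda
  Read 'c': push. Stack: cdac
Final stack: "cdac" (length 4)

4


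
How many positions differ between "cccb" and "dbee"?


Comparing "cccb" and "dbee" position by position:
  Position 0: 'c' vs 'd' => DIFFER
  Position 1: 'c' vs 'b' => DIFFER
  Position 2: 'c' vs 'e' => DIFFER
  Position 3: 'b' vs 'e' => DIFFER
Positions that differ: 4

4


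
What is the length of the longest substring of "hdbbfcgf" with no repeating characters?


Input: "hdbbfcgf"
Sliding window (track last position of each char):
  Position 0 ('h'): window [0,0] length 1 -- new best
  Position 1 ('d'): window [0,1] length 2 -- new best
  Position 2 ('b'): window [0,2] length 3 -- new best
  Position 3 ('b'): repeat (last at 2), move window start to 3
  Position 3 ('b'): window [3,3] length 1
  Position 4 ('f'): window [3,4] length 2
  Position 5 ('c'): window [3,5] length 3
  Position 6 ('g'): window [3,6] length 4 -- new best
  Position 7 ('f'): repeat (last at 4), move window start to 5
  Position 7 ('f'): window [5,7] length 3
Longest substring with no repeats: "bfcg" with length 4

4


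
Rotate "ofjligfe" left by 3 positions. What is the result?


Input: "ofjligfe", rotate left by 3
First 3 characters: "ofj"
Remaining characters: "ligfe"
Concatenate remaining + first: "ligfe" + "ofj" = "ligfeofj"

ligfeofj


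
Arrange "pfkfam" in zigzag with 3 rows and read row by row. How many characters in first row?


Zigzag "pfkfam" into 3 rows:
Placing characters:
  'p' => row 0
  'f' => row 1
  'k' => row 2
  'f' => row 1
  'a' => row 0
  'm' => row 1
Rows:
  Row 0: "pa"
  Row 1: "ffm"
  Row 2: "k"
First row length: 2

2


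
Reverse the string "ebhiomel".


Input: ebhiomel
Reading characters right to left:
  Position 7: 'l'
  Position 6: 'e'
  Position 5: 'm'
  Position 4: 'o'
  Position 3: 'i'
  Position 2: 'h'
  Position 1: 'b'
  Position 0: 'e'
Reversed: lemoihbe

lemoihbe


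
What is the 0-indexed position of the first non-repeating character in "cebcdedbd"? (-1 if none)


Input: cebcdedbd
Character frequencies:
  'b': 2
  'c': 2
  'd': 3
  'e': 2
Scanning left to right for freq == 1:
  Position 0 ('c'): freq=2, skip
  Position 1 ('e'): freq=2, skip
  Position 2 ('b'): freq=2, skip
  Position 3 ('c'): freq=2, skip
  Position 4 ('d'): freq=3, skip
  Position 5 ('e'): freq=2, skip
  Position 6 ('d'): freq=3, skip
  Position 7 ('b'): freq=2, skip
  Position 8 ('d'): freq=3, skip
  No unique character found => answer = -1

-1


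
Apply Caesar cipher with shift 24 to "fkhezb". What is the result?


Caesar cipher: shift "fkhezb" by 24
  'f' (pos 5) + 24 = pos 3 = 'd'
  'k' (pos 10) + 24 = pos 8 = 'i'
  'h' (pos 7) + 24 = pos 5 = 'f'
  'e' (pos 4) + 24 = pos 2 = 'c'
  'z' (pos 25) + 24 = pos 23 = 'x'
  'b' (pos 1) + 24 = pos 25 = 'z'
Result: difcxz

difcxz


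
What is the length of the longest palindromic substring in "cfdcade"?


Input: "cfdcade"
Checking substrings for palindromes:
  No multi-char palindromic substrings found
Longest palindromic substring: "c" with length 1

1


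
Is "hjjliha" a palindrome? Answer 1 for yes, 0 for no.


Input: hjjliha
Reversed: ahiljjh
  Compare pos 0 ('h') with pos 6 ('a'): MISMATCH
  Compare pos 1 ('j') with pos 5 ('h'): MISMATCH
  Compare pos 2 ('j') with pos 4 ('i'): MISMATCH
Result: not a palindrome

0


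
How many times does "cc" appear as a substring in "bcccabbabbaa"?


Searching for "cc" in "bcccabbabbaa"
Scanning each position:
  Position 0: "bc" => no
  Position 1: "cc" => MATCH
  Position 2: "cc" => MATCH
  Position 3: "ca" => no
  Position 4: "ab" => no
  Position 5: "bb" => no
  Position 6: "ba" => no
  Position 7: "ab" => no
  Position 8: "bb" => no
  Position 9: "ba" => no
  Position 10: "aa" => no
Total occurrences: 2

2


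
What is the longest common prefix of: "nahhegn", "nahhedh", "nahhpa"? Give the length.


Words: nahhegn, nahhedh, nahhpa
  Position 0: all 'n' => match
  Position 1: all 'a' => match
  Position 2: all 'h' => match
  Position 3: all 'h' => match
  Position 4: ('e', 'e', 'p') => mismatch, stop
LCP = "nahh" (length 4)

4


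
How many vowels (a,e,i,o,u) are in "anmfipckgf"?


Input: anmfipckgf
Checking each character:
  'a' at position 0: vowel (running total: 1)
  'n' at position 1: consonant
  'm' at position 2: consonant
  'f' at position 3: consonant
  'i' at position 4: vowel (running total: 2)
  'p' at position 5: consonant
  'c' at position 6: consonant
  'k' at position 7: consonant
  'g' at position 8: consonant
  'f' at position 9: consonant
Total vowels: 2

2


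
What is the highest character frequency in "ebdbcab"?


Input: ebdbcab
Character counts:
  'a': 1
  'b': 3
  'c': 1
  'd': 1
  'e': 1
Maximum frequency: 3

3


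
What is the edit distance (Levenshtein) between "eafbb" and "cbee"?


Computing edit distance: "eafbb" -> "cbee"
DP table:
           c    b    e    e
      0    1    2    3    4
  e   1    1    2    2    3
  a   2    2    2    3    3
  f   3    3    3    3    4
  b   4    4    3    4    4
  b   5    5    4    4    5
Edit distance = dp[5][4] = 5

5


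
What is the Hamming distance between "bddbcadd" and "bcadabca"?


Comparing "bddbcadd" and "bcadabca" position by position:
  Position 0: 'b' vs 'b' => same
  Position 1: 'd' vs 'c' => differ
  Position 2: 'd' vs 'a' => differ
  Position 3: 'b' vs 'd' => differ
  Position 4: 'c' vs 'a' => differ
  Position 5: 'a' vs 'b' => differ
  Position 6: 'd' vs 'c' => differ
  Position 7: 'd' vs 'a' => differ
Total differences (Hamming distance): 7

7


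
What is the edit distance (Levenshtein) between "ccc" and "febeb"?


Computing edit distance: "ccc" -> "febeb"
DP table:
           f    e    b    e    b
      0    1    2    3    4    5
  c   1    1    2    3    4    5
  c   2    2    2    3    4    5
  c   3    3    3    3    4    5
Edit distance = dp[3][5] = 5

5


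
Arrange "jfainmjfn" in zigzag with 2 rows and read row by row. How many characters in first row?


Zigzag "jfainmjfn" into 2 rows:
Placing characters:
  'j' => row 0
  'f' => row 1
  'a' => row 0
  'i' => row 1
  'n' => row 0
  'm' => row 1
  'j' => row 0
  'f' => row 1
  'n' => row 0
Rows:
  Row 0: "janjn"
  Row 1: "fimf"
First row length: 5

5


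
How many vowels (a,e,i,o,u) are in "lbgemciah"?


Input: lbgemciah
Checking each character:
  'l' at position 0: consonant
  'b' at position 1: consonant
  'g' at position 2: consonant
  'e' at position 3: vowel (running total: 1)
  'm' at position 4: consonant
  'c' at position 5: consonant
  'i' at position 6: vowel (running total: 2)
  'a' at position 7: vowel (running total: 3)
  'h' at position 8: consonant
Total vowels: 3

3


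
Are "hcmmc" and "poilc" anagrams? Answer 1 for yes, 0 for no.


Strings: "hcmmc", "poilc"
Sorted first:  cchmm
Sorted second: cilop
Differ at position 1: 'c' vs 'i' => not anagrams

0


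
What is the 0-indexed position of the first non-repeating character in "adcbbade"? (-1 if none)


Input: adcbbade
Character frequencies:
  'a': 2
  'b': 2
  'c': 1
  'd': 2
  'e': 1
Scanning left to right for freq == 1:
  Position 0 ('a'): freq=2, skip
  Position 1 ('d'): freq=2, skip
  Position 2 ('c'): unique! => answer = 2

2


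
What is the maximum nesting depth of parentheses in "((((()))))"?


Input: "((((()))))"
Tracking depth:
  Position 0 '(': depth becomes 1
  Position 1 '(': depth becomes 2
  Position 2 '(': depth becomes 3
  Position 3 '(': depth becomes 4
  Position 4 '(': depth becomes 5
  Position 5 ')': depth becomes 4
  Position 6 ')': depth becomes 3
  Position 7 ')': depth becomes 2
  Position 8 ')': depth becomes 1
  Position 9 ')': depth becomes 0
Maximum depth reached: 5

5


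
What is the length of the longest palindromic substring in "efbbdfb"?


Input: "efbbdfb"
Checking substrings for palindromes:
  [2:4] "bb" (len 2) => palindrome
Longest palindromic substring: "bb" with length 2

2


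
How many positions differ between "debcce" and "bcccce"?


Comparing "debcce" and "bcccce" position by position:
  Position 0: 'd' vs 'b' => DIFFER
  Position 1: 'e' vs 'c' => DIFFER
  Position 2: 'b' vs 'c' => DIFFER
  Position 3: 'c' vs 'c' => same
  Position 4: 'c' vs 'c' => same
  Position 5: 'e' vs 'e' => same
Positions that differ: 3

3
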